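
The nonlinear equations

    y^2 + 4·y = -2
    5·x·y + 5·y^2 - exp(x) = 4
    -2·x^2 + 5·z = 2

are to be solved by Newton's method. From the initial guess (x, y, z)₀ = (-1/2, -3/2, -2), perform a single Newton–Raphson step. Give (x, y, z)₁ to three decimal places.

(-2.996, 0.250, 1.498)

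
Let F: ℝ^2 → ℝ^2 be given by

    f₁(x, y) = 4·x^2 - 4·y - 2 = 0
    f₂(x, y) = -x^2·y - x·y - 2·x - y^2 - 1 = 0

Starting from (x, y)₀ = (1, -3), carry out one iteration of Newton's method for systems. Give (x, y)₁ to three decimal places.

(0.467, -0.567)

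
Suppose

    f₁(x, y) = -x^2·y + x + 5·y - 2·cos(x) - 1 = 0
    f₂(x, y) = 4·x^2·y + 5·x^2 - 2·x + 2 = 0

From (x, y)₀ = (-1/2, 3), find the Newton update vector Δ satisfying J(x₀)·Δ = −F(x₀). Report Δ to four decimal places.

At (-1/2, 3): F = (10.994835, 7.2500).
Jacobian J = [[-2·x·y + 2·sin(x) + 1, -x^2 + 5], [8·x·y + 10·x - 2, 4·x^2]].
At the point, J = [[3.041149, 4.7500], [-19.0000, 1.0000]] (det J = 93.291149).
Solving J·Δ = −F gives Δ = (0.2513, -2.4756).

(0.2513, -2.4756)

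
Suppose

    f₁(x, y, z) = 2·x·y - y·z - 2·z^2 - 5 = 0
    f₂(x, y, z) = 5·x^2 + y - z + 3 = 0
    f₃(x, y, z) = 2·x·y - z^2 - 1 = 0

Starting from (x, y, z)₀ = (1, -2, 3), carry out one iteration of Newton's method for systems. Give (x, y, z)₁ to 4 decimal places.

(0.4861, -1.7778, 1.0833)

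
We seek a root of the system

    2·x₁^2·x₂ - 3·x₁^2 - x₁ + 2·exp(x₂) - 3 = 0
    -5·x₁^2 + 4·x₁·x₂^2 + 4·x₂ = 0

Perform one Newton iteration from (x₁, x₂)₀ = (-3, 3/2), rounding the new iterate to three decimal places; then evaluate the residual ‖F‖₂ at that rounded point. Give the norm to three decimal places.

At (-3, 3/2): F = (8.96338, -66.000).
Jacobian J = [[4·x₁·x₂ - 6·x₁ - 1, 2·x₁^2 + 2·exp(x₂)], [-10·x₁ + 4·x₂^2, 8·x₁·x₂ + 4]].
At the point, J = [[-1.000, 26.96338], [39.000, -32.000]] (det J = -1019.57175).
Solving J·Δ = −F gives Δ = (1.464, -0.278).
Then the next iterate is (x₁, x₂)₁ = (-1.536, 1.222).
Re-evaluating at (-1.536, 1.222): F = (4.01217, -16.08322), so ‖F‖₂ = 16.576.

16.576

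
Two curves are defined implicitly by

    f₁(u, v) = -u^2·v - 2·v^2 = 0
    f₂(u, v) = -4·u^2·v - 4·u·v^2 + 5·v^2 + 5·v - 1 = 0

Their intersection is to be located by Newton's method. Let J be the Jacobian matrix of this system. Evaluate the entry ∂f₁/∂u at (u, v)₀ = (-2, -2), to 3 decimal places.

-8.000

∂f₁/∂u = -2·u·v.
At (-2, -2) this is -8.000.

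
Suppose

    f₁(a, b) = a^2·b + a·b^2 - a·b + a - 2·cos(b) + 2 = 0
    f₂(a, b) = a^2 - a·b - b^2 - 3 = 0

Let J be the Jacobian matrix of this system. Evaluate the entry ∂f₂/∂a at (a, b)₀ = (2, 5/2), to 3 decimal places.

∂f₂/∂a = 2·a - b.
At (2, 5/2) this is 1.500.

1.500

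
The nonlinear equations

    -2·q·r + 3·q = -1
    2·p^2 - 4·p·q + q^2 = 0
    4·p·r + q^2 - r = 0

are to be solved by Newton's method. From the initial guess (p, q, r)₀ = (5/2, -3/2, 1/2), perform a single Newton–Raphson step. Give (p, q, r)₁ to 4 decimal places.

(1.6356, -0.2754, 0.3503)

At (5/2, -3/2, 1/2): F = (-2.0000, 29.7500, 6.7500).
Jacobian J = [[0, -2·r + 3, -2·q], [4·p - 4·q, -4·p + 2·q, 0], [4·r, 2·q, 4·p - 1]].
At the point, J = [[0.0000, 2.0000, 3.0000], [16.0000, -13.0000, 0.0000], [2.0000, -3.0000, 9.0000]] (det J = -354.0000).
Solving J·Δ = −F gives Δ = (-0.8644, 1.2246, -0.1497).
Then the next iterate is (p, q, r)₁ = (1.6356, -0.2754, 0.3503).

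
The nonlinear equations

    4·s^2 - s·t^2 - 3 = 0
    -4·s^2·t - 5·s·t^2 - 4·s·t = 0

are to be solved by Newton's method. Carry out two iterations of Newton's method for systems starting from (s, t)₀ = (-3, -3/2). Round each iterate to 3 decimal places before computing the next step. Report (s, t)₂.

(-0.963, -1.076)

At (-3, -3/2): F = (39.750, 69.750).
Jacobian J = [[8·s - t^2, -2·s·t], [-8·s·t - 5·t^2 - 4·t, -4·s^2 - 10·s·t - 4·s]].
At the point, J = [[-26.250, -9.000], [-41.250, -69.000]] (det J = 1440.000).
Solving J·Δ = −F gives Δ = (1.469, 0.133).
Then the next iterate is (s, t)₁ = (-1.531, -1.367).
Round to (-1.531, -1.367) and repeat: F = (9.23681, 18.75009), J = [[-14.11669, -4.18575], [-20.61846, -24.18061]].
Δ = (0.568, 0.291), so (s, t)₂ = (-0.963, -1.076).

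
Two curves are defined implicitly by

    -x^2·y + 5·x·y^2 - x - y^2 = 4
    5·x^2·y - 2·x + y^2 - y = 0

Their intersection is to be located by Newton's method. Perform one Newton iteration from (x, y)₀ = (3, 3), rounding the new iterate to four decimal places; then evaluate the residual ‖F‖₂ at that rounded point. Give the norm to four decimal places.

At (3, 3): F = (92.0000, 135.0000).
Jacobian J = [[-2·x·y + 5·y^2 - 1, -x^2 + 10·x·y - 2·y], [10·x·y - 2, 5·x^2 + 2·y - 1]].
At the point, J = [[26.0000, 75.0000], [88.0000, 50.0000]] (det J = -5300.0000).
Solving J·Δ = −F gives Δ = (-1.0425, -0.8653).
Then the next iterate is (x, y)₁ = (1.9575, 2.1347).
Re-evaluating at (1.9575, 2.1347): F = (25.906889, 39.406028), so ‖F‖₂ = 47.1593.

47.1593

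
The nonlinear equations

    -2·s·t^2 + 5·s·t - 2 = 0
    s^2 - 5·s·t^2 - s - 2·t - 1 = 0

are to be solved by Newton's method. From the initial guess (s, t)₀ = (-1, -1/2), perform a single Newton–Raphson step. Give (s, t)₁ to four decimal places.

At (-1, -1/2): F = (1.0000, 3.2500).
Jacobian J = [[-2·t^2 + 5·t, -4·s·t + 5·s], [2·s - 5·t^2 - 1, -10·s·t - 2]].
At the point, J = [[-3.0000, -7.0000], [-4.2500, -7.0000]] (det J = -8.7500).
Solving J·Δ = −F gives Δ = (1.8000, -0.6286).
Then the next iterate is (s, t)₁ = (0.8000, -1.1286).

(0.8000, -1.1286)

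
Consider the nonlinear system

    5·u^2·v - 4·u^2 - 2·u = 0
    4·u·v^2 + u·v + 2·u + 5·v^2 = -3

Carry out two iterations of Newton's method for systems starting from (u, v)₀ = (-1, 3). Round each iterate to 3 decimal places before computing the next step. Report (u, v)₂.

(-1.018, 0.296)

At (-1, 3): F = (13.000, 7.000).
Jacobian J = [[10·u·v - 8·u - 2, 5·u^2], [4·v^2 + v + 2, 8·u·v + u + 10·v]].
At the point, J = [[-24.000, 5.000], [41.000, 5.000]] (det J = -325.000).
Solving J·Δ = −F gives Δ = (0.092, -2.157).
Then the next iterate is (u, v)₁ = (-0.908, 0.843).
Round to (-0.908, 0.843) and repeat: F = (1.99326, 1.39072), J = [[-2.39044, 4.12232], [5.68560, 1.39845]].
Δ = (-0.110, -0.547), so (u, v)₂ = (-1.018, 0.296).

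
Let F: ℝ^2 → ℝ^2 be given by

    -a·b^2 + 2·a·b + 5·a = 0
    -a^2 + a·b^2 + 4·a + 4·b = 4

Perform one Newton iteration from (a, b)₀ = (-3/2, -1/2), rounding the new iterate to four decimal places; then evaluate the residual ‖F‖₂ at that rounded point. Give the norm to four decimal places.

At (-3/2, -1/2): F = (-5.6250, -14.6250).
Jacobian J = [[-b^2 + 2·b + 5, -2·a·b + 2·a], [-2·a + b^2 + 4, 2·a·b + 4]].
At the point, J = [[3.7500, -4.5000], [7.2500, 5.5000]] (det J = 53.2500).
Solving J·Δ = −F gives Δ = (1.8169, 0.2641).
Then the next iterate is (a, b)₁ = (0.3169, -0.2359).
Re-evaluating at (0.3169, -0.2359): F = (1.417351, -3.758791), so ‖F‖₂ = 4.0171.

4.0171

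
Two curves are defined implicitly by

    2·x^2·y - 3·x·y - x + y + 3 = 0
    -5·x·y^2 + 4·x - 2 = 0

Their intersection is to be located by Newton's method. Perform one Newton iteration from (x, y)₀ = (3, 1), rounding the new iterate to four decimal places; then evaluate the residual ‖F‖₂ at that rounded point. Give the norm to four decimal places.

3.6869

At (3, 1): F = (10.0000, -5.0000).
Jacobian J = [[4·x·y - 3·y - 1, 2·x^2 - 3·x + 1], [-5·y^2 + 4, -10·x·y]].
At the point, J = [[8.0000, 10.0000], [-1.0000, -30.0000]] (det J = -230.0000).
Solving J·Δ = −F gives Δ = (-1.0870, -0.1304).
Then the next iterate is (x, y)₁ = (1.9130, 0.8696).
Re-evaluating at (1.9130, 0.8696): F = (3.330688, -1.581093), so ‖F‖₂ = 3.6869.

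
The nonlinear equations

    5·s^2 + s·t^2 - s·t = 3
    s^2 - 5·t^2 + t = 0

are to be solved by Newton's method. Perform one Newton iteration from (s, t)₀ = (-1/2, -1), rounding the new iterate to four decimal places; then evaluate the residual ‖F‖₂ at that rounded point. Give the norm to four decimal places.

At (-1/2, -1): F = (-2.7500, -5.7500).
Jacobian J = [[10·s + t^2 - t, 2·s·t - s], [2·s, -10·t + 1]].
At the point, J = [[-3.0000, 1.5000], [-1.0000, 11.0000]] (det J = -31.5000).
Solving J·Δ = −F gives Δ = (-0.6865, 0.4603).
Then the next iterate is (s, t)₁ = (-1.1865, -0.5397).
Re-evaluating at (-1.1865, -0.5397): F = (3.052958, -0.588298), so ‖F‖₂ = 3.1091.

3.1091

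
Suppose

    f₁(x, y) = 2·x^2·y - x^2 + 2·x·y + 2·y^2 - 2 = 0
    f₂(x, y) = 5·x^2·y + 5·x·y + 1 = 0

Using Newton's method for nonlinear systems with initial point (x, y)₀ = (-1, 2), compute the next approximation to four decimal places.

(-0.9000, 1.4000)

At (-1, 2): F = (5.0000, 1.0000).
Jacobian J = [[4·x·y - 2·x + 2·y, 2·x^2 + 2·x + 4·y], [10·x·y + 5·y, 5·x^2 + 5·x]].
At the point, J = [[-2.0000, 8.0000], [-10.0000, 0.0000]] (det J = 80.0000).
Solving J·Δ = −F gives Δ = (0.1000, -0.6000).
Then the next iterate is (x, y)₁ = (-0.9000, 1.4000).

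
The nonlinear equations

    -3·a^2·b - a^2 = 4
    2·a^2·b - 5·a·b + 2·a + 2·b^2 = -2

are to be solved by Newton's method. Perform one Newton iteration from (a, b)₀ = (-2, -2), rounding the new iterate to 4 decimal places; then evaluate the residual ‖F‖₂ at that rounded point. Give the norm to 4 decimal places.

10.5120

At (-2, -2): F = (16.0000, -30.0000).
Jacobian J = [[-6·a·b - 2·a, -3·a^2], [4·a·b - 5·b + 2, 2·a^2 - 5·a + 4·b]].
At the point, J = [[-20.0000, -12.0000], [28.0000, 10.0000]] (det J = 136.0000).
Solving J·Δ = −F gives Δ = (1.4706, -1.1176).
Then the next iterate is (a, b)₁ = (-0.5294, -3.1176).
Re-evaluating at (-0.5294, -3.1176): F = (-1.659008, 10.380268), so ‖F‖₂ = 10.5120.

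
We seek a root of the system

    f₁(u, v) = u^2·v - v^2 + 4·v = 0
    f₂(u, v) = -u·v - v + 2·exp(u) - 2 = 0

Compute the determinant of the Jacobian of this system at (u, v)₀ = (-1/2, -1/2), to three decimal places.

J = [[2·u·v, u^2 - 2·v + 4], [-v + 2·exp(u), -u - 1]].
At the point, J = [[0.500, 5.250], [1.71306, -0.500]].
det J = -9.244.

-9.244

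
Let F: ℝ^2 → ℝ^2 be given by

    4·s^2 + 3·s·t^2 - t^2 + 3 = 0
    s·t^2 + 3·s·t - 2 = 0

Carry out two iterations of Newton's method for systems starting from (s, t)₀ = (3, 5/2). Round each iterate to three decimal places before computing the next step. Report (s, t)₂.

(0.775, 1.233)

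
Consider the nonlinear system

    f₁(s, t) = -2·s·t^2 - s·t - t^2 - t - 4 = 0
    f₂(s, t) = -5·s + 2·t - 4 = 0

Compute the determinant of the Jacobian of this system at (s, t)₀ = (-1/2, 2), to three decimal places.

J = [[-2·t^2 - t, -4·s·t - s - 2·t - 1], [-5, 2]].
At the point, J = [[-10.000, -0.500], [-5.000, 2.000]].
det J = -22.500.

-22.500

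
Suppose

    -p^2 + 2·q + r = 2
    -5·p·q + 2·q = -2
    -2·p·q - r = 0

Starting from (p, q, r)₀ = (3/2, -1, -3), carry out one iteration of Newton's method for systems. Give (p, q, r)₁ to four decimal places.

(-0.9167, -1.8333, 0.6667)

At (3/2, -1, -3): F = (-9.2500, 7.5000, 6.0000).
Jacobian J = [[-2·p, 2, 1], [-5·q, -5·p + 2, 0], [-2·q, -2·p, -1]].
At the point, J = [[-3.0000, 2.0000, 1.0000], [5.0000, -5.5000, 0.0000], [2.0000, -3.0000, -1.0000]] (det J = -10.5000).
Solving J·Δ = −F gives Δ = (-2.4167, -0.8333, 3.6667).
Then the next iterate is (p, q, r)₁ = (-0.9167, -1.8333, 0.6667).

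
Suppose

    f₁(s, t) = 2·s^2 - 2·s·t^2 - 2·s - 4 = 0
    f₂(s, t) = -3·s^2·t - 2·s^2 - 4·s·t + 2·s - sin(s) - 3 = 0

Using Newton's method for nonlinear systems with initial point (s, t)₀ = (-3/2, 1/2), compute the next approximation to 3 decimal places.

At (-3/2, 1/2): F = (4.250, -9.87751).
Jacobian J = [[4·s - 2·t^2 - 2, -4·s·t], [-6·s·t - 4·s - 4·t - cos(s) + 2, -3·s^2 - 4·s]].
At the point, J = [[-8.500, 3.000], [10.42926, -0.750]] (det J = -24.91279).
Solving J·Δ = −F gives Δ = (1.062, 1.591).
Then the next iterate is (s, t)₁ = (-0.438, 2.091).

(-0.438, 2.091)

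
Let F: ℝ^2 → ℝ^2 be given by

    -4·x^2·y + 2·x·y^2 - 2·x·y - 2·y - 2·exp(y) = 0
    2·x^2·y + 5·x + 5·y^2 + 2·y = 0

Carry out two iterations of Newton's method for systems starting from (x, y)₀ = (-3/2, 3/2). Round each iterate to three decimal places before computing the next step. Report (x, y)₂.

(0.036, 0.546)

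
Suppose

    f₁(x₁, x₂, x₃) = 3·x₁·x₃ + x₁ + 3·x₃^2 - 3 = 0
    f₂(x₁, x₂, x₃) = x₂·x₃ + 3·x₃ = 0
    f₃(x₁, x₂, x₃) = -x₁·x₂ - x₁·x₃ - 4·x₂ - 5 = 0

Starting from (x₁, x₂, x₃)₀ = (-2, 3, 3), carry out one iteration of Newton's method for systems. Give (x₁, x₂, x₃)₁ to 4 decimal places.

(-1.5455, -1.5758, 2.2879)

At (-2, 3, 3): F = (4.0000, 18.0000, -5.0000).
Jacobian J = [[3·x₃ + 1, 0, 3·x₁ + 6·x₃], [0, x₃, x₂ + 3], [-x₂ - x₃, -x₁ - 4, -x₁]].
At the point, J = [[10.0000, 0.0000, 12.0000], [0.0000, 3.0000, 6.0000], [-6.0000, -2.0000, 2.0000]] (det J = 396.0000).
Solving J·Δ = −F gives Δ = (0.4545, -4.5758, -0.7121).
Then the next iterate is (x₁, x₂, x₃)₁ = (-1.5455, -1.5758, 2.2879).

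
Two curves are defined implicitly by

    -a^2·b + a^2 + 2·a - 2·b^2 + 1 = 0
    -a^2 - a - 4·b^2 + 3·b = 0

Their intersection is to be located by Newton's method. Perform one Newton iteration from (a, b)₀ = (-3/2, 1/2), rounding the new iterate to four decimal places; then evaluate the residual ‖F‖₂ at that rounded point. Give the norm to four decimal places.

0.4666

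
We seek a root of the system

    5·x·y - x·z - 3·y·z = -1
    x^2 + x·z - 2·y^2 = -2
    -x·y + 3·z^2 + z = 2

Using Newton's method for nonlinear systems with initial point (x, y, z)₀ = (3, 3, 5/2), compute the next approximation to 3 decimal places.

(1.401, 1.609, 1.299)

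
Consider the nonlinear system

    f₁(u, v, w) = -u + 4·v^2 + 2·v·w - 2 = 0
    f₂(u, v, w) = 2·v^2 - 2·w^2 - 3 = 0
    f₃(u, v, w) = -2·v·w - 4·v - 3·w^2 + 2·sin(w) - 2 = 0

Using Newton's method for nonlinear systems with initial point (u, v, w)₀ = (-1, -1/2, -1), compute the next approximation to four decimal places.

(9.7314, -2.1702, -0.7101)

At (-1, -1/2, -1): F = (1.0000, -4.5000, -5.682942).
Jacobian J = [[-1, 8·v + 2·w, 2·v], [0, 4·v, -4·w], [0, -2·w - 4, -2·v - 6·w + 2·cos(w)]].
At the point, J = [[-1.0000, -6.0000, -1.0000], [0.0000, -2.0000, 4.0000], [0.0000, -2.0000, 8.080605]] (det J = 8.161209).
Solving J·Δ = −F gives Δ = (10.7314, -1.6702, 0.2899).
Then the next iterate is (u, v, w)₁ = (9.7314, -2.1702, -0.7101).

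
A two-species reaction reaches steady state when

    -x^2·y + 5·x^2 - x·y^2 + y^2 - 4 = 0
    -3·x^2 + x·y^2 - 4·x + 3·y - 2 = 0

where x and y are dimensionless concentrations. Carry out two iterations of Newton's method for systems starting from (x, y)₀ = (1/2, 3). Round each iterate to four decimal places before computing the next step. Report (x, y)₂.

(-12.0497, -6.0859)

At (1/2, 3): F = (1.0000, 8.7500).
Jacobian J = [[-2·x·y + 10·x - y^2, -x^2 - 2·x·y + 2·y], [-6·x + y^2 - 4, 2·x·y + 3]].
At the point, J = [[-7.0000, 2.7500], [2.0000, 6.0000]] (det J = -47.5000).
Solving J·Δ = −F gives Δ = (-0.3803, -1.3316).
Then the next iterate is (x, y)₁ = (0.1197, 1.6684).
Round to (0.1197, 1.6684) and repeat: F = (-1.501898, 2.816608), J = [[-1.985974, 2.923057], [-1.934641, 3.399415]].
Δ = (-12.1694, -7.7543), so (x, y)₂ = (-12.0497, -6.0859).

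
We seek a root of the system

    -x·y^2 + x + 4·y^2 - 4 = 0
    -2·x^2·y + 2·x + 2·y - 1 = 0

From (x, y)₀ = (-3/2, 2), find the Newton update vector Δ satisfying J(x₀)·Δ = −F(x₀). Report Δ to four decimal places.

(0.5216, -0.6789)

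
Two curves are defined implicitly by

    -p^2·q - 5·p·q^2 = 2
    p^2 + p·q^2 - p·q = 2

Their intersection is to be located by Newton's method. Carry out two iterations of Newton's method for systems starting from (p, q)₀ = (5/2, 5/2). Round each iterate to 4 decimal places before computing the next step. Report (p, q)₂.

At (5/2, 5/2): F = (-95.7500, 13.6250).
Jacobian J = [[-2·p·q - 5·q^2, -p^2 - 10·p·q], [2·p + q^2 - q, 2·p·q - p]].
At the point, J = [[-43.7500, -68.7500], [8.7500, 10.0000]] (det J = 164.0625).
Solving J·Δ = −F gives Δ = (0.1267, -1.4733).
Then the next iterate is (p, q)₁ = (2.6267, 1.0267).
Round to (2.6267, 1.0267) and repeat: F = (-22.927963, 4.971558), J = [[-10.664230, -33.867882], [5.280813, 2.766966]].
Δ = (-0.7026, -0.4557), so (p, q)₂ = (1.9241, 0.5710).

(1.9241, 0.5710)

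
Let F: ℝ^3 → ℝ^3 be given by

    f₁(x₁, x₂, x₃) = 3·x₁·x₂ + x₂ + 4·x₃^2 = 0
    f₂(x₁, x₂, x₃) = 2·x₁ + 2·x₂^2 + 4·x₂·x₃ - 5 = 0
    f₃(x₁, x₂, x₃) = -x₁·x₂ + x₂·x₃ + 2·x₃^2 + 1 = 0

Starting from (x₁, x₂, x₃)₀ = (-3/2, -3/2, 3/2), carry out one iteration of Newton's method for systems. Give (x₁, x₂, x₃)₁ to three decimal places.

At (-3/2, -3/2, 3/2): F = (14.250, -12.500, 1.000).
Jacobian J = [[3·x₂, 3·x₁ + 1, 8·x₃], [2, 4·x₂ + 4·x₃, 4·x₂], [-x₂, -x₁ + x₃, x₂ + 4·x₃]].
At the point, J = [[-4.500, -3.500, 12.000], [2.000, 0.000, -6.000], [1.500, 3.000, 4.500]] (det J = 54.000).
Solving J·Δ = −F gives Δ = (6.840, -4.049, 0.197).
Then the next iterate is (x₁, x₂, x₃)₁ = (5.340, -5.549, 1.697).

(5.340, -5.549, 1.697)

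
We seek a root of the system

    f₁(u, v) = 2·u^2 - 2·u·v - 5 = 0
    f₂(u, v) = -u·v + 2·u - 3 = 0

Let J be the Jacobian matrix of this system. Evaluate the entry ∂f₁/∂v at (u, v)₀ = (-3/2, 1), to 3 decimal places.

3.000

∂f₁/∂v = -2·u.
At (-3/2, 1) this is 3.000.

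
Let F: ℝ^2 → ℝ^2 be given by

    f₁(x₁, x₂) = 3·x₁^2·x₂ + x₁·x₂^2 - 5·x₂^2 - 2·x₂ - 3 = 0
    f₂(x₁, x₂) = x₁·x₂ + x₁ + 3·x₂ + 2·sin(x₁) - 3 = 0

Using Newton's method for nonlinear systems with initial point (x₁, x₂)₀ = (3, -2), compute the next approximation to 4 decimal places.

At (3, -2): F = (-61.0000, -11.717760).
Jacobian J = [[6·x₁·x₂ + x₂^2, 3·x₁^2 + 2·x₁·x₂ - 10·x₂ - 2], [x₂ + 2·cos(x₁) + 1, x₁ + 3]].
At the point, J = [[-32.0000, 33.0000], [-2.979985, 6.0000]] (det J = -93.660495).
Solving J·Δ = −F gives Δ = (0.2209, 2.0627).
Then the next iterate is (x₁, x₂)₁ = (3.2209, 0.0627).

(3.2209, 0.0627)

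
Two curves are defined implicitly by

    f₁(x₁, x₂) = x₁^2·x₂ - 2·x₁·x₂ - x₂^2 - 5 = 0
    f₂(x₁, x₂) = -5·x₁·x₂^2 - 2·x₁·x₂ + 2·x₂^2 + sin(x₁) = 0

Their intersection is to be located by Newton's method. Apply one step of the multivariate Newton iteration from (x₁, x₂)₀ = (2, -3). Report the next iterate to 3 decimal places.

(-7.506, -10.173)

At (2, -3): F = (-14.000, -59.09070).
Jacobian J = [[2·x₁·x₂ - 2·x₂, x₁^2 - 2·x₁ - 2·x₂], [-5·x₂^2 - 2·x₂ + cos(x₁), -10·x₁·x₂ - 2·x₁ + 4·x₂]].
At the point, J = [[-6.000, 6.000], [-39.41615, 44.000]] (det J = -27.50312).
Solving J·Δ = −F gives Δ = (-9.506, -7.173).
Then the next iterate is (x₁, x₂)₁ = (-7.506, -10.173).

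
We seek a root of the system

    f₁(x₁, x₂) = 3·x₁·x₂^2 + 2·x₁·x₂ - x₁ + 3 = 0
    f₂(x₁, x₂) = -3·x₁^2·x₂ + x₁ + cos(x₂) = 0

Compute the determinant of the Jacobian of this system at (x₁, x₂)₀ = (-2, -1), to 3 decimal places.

88.000

J = [[3·x₂^2 + 2·x₂ - 1, 6·x₁·x₂ + 2·x₁], [-6·x₁·x₂ + 1, -3·x₁^2 - sin(x₂)]].
At the point, J = [[0.000, 8.000], [-11.000, -11.15853]].
det J = 88.000.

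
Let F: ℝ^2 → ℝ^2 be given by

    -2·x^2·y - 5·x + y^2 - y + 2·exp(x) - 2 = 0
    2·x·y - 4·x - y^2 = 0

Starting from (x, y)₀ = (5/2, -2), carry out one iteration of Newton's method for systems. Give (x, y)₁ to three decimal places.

(2.744, 0.883)

At (5/2, -2): F = (40.86499, -24.000).
Jacobian J = [[-4·x·y + 2·exp(x) - 5, -2·x^2 + 2·y - 1], [2·y - 4, 2·x - 2·y]].
At the point, J = [[39.36499, -17.500], [-8.000, 9.000]] (det J = 214.28489).
Solving J·Δ = −F gives Δ = (0.244, 2.883).
Then the next iterate is (x, y)₁ = (2.744, 0.883).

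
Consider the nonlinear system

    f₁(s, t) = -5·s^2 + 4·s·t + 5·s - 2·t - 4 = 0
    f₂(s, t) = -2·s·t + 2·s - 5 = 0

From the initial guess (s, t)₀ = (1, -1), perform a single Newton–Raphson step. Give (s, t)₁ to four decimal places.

At (1, -1): F = (-6.0000, -1.0000).
Jacobian J = [[-10·s + 4·t + 5, 4·s - 2], [-2·t + 2, -2·s]].
At the point, J = [[-9.0000, 2.0000], [4.0000, -2.0000]] (det J = 10.0000).
Solving J·Δ = −F gives Δ = (-1.4000, -3.3000).
Then the next iterate is (s, t)₁ = (-0.4000, -4.3000).

(-0.4000, -4.3000)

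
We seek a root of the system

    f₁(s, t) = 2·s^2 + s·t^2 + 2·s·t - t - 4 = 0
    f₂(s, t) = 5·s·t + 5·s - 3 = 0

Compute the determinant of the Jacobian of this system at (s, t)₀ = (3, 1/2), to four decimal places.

138.7500

J = [[4·s + t^2 + 2·t, 2·s·t + 2·s - 1], [5·t + 5, 5·s]].
At the point, J = [[13.2500, 8.0000], [7.5000, 15.0000]].
det J = 138.7500.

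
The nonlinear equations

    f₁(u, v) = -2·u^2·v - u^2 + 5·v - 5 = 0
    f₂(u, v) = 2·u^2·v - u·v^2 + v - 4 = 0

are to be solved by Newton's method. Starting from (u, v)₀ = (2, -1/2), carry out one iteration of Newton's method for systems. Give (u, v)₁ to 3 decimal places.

(-6.588, -3.000)

At (2, -1/2): F = (-7.500, -9.000).
Jacobian J = [[-4·u·v - 2·u, -2·u^2 + 5], [4·u·v - v^2, 2·u^2 - 2·u·v + 1]].
At the point, J = [[0.000, -3.000], [-4.250, 11.000]] (det J = -12.750).
Solving J·Δ = −F gives Δ = (-8.588, -2.500).
Then the next iterate is (u, v)₁ = (-6.588, -3.000).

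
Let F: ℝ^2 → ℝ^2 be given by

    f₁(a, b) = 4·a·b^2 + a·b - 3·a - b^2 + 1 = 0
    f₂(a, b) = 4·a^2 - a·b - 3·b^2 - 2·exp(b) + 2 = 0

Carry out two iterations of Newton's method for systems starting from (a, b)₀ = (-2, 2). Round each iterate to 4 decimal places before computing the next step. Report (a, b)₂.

At (-2, 2): F = (-33.0000, -4.778112).
Jacobian J = [[4·b^2 + b - 3, 8·a·b + a - 2·b], [8·a - b, -a - 6·b - 2·exp(b)]].
At the point, J = [[15.0000, -38.0000], [-18.0000, -24.778112]] (det J = -1055.671683).
Solving J·Δ = −F gives Δ = (0.6026, -0.6306).
Then the next iterate is (a, b)₁ = (-1.3974, 1.3694).
Round to (-1.3974, 1.3694) and repeat: F = (-9.078589, -1.767243), J = [[5.870425, -19.444996], [-12.5486, -14.684980]].
Δ = (0.2997, -0.3764), so (a, b)₂ = (-1.0977, 0.9930).

(-1.0977, 0.9930)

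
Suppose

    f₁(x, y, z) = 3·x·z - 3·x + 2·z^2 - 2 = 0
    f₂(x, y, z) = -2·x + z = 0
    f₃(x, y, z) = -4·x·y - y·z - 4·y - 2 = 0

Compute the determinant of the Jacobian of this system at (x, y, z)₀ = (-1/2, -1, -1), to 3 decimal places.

J = [[3·z - 3, 0, 3·x + 4·z], [-2, 0, 1], [-4·y, -4·x - z - 4, -y]].
At the point, J = [[-6.000, 0.000, -5.500], [-2.000, 0.000, 1.000], [4.000, -1.000, 1.000]].
det J = -17.000.

-17.000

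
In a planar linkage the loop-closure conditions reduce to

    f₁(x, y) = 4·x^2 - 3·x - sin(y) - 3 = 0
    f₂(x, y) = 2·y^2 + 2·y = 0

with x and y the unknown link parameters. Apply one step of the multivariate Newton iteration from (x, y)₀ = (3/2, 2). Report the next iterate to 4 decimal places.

(1.4899, 0.8000)

At (3/2, 2): F = (0.590703, 12.0000).
Jacobian J = [[8·x - 3, -cos(y)], [0, 4·y + 2]].
At the point, J = [[9.0000, 0.416147], [0.0000, 10.0000]] (det J = 90.0000).
Solving J·Δ = −F gives Δ = (-0.0101, -1.2000).
Then the next iterate is (x, y)₁ = (1.4899, 0.8000).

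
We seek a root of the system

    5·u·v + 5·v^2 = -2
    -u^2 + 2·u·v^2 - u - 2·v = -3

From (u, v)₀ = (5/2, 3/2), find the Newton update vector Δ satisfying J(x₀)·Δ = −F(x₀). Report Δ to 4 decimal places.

(-2.5027, -0.4811)

At (5/2, 3/2): F = (32.0000, 2.5000).
Jacobian J = [[5·v, 5·u + 10·v], [-2·u + 2·v^2 - 1, 4·u·v - 2]].
At the point, J = [[7.5000, 27.5000], [-1.5000, 13.0000]] (det J = 138.7500).
Solving J·Δ = −F gives Δ = (-2.5027, -0.4811).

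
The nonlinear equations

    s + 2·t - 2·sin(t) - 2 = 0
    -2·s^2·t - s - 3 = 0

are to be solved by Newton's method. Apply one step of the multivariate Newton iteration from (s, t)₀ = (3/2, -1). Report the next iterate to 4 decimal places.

(1.9042, -0.5509)

At (3/2, -1): F = (-0.817058, 0.0000).
Jacobian J = [[1, -2·cos(t) + 2], [-4·s·t - 1, -2·s^2]].
At the point, J = [[1.0000, 0.919395], [5.0000, -4.5000]] (det J = -9.096977).
Solving J·Δ = −F gives Δ = (0.4042, 0.4491).
Then the next iterate is (s, t)₁ = (1.9042, -0.5509).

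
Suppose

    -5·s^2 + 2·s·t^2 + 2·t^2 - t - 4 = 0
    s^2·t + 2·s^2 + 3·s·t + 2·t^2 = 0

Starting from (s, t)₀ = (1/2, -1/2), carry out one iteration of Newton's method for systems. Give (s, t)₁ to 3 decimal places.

(-0.833, 0.000)

At (1/2, -1/2): F = (-4.000, 0.125).
Jacobian J = [[-10·s + 2·t^2, 4·s·t + 4·t - 1], [2·s·t + 4·s + 3·t, s^2 + 3·s + 4·t]].
At the point, J = [[-4.500, -4.000], [0.000, -0.250]] (det J = 1.125).
Solving J·Δ = −F gives Δ = (-1.333, 0.500).
Then the next iterate is (s, t)₁ = (-0.833, 0.000).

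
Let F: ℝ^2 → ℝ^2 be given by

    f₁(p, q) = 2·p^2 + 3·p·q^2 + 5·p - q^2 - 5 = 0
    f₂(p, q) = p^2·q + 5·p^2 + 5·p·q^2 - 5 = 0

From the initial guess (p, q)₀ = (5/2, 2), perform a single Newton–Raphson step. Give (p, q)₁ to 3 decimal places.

(-0.655, 3.507)

At (5/2, 2): F = (46.000, 88.750).
Jacobian J = [[4·p + 3·q^2 + 5, 6·p·q - 2·q], [2·p·q + 10·p + 5·q^2, p^2 + 10·p·q]].
At the point, J = [[27.000, 26.000], [55.000, 56.250]] (det J = 88.750).
Solving J·Δ = −F gives Δ = (-3.155, 1.507).
Then the next iterate is (p, q)₁ = (-0.655, 3.507).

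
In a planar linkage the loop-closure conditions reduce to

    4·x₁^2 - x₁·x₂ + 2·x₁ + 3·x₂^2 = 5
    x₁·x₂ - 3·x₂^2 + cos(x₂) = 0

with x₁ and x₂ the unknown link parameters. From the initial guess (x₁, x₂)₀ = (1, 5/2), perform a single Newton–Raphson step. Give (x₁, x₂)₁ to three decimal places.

(0.909, 1.316)

At (1, 5/2): F = (17.250, -17.05114).
Jacobian J = [[8·x₁ - x₂ + 2, -x₁ + 6·x₂], [x₂, x₁ - 6·x₂ - sin(x₂)]].
At the point, J = [[7.500, 14.000], [2.500, -14.59847]] (det J = -144.48854).
Solving J·Δ = −F gives Δ = (-0.091, -1.184).
Then the next iterate is (x₁, x₂)₁ = (0.909, 1.316).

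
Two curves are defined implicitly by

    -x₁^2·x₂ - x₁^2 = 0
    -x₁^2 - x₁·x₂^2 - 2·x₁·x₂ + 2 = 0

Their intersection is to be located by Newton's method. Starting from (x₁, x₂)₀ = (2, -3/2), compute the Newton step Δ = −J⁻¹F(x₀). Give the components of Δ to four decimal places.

At (2, -3/2): F = (2.0000, -0.5000).
Jacobian J = [[-2·x₁·x₂ - 2·x₁, -x₁^2], [-2·x₁ - x₂^2 - 2·x₂, -2·x₁·x₂ - 2·x₁]].
At the point, J = [[2.0000, -4.0000], [-3.2500, 2.0000]] (det J = -9.0000).
Solving J·Δ = −F gives Δ = (0.2222, 0.6111).

(0.2222, 0.6111)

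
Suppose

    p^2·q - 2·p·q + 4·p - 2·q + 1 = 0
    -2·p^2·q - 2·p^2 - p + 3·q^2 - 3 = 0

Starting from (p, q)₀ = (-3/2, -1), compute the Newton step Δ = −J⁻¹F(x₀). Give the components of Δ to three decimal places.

At (-3/2, -1): F = (-8.250, 1.500).
Jacobian J = [[2·p·q - 2·q + 4, p^2 - 2·p - 2], [-4·p·q - 4·p - 1, -2·p^2 + 6·q]].
At the point, J = [[9.000, 3.250], [-1.000, -10.500]] (det J = -91.250).
Solving J·Δ = −F gives Δ = (0.896, 0.058).

(0.896, 0.058)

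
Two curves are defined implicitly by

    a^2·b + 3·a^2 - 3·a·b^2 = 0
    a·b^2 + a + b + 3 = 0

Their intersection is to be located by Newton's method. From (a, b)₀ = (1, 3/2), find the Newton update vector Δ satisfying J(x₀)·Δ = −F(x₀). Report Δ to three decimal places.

(-1.514, -0.707)

At (1, 3/2): F = (-2.250, 7.750).
Jacobian J = [[2·a·b + 6·a - 3·b^2, a^2 - 6·a·b], [b^2 + 1, 2·a·b + 1]].
At the point, J = [[2.250, -8.000], [3.250, 4.000]] (det J = 35.000).
Solving J·Δ = −F gives Δ = (-1.514, -0.707).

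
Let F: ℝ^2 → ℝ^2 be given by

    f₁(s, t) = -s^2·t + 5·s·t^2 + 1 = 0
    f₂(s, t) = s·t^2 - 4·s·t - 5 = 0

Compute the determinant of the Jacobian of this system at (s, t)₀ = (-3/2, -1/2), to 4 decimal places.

-13.6875

J = [[-2·s·t + 5·t^2, -s^2 + 10·s·t], [t^2 - 4·t, 2·s·t - 4·s]].
At the point, J = [[-0.2500, 5.2500], [2.2500, 7.5000]].
det J = -13.6875.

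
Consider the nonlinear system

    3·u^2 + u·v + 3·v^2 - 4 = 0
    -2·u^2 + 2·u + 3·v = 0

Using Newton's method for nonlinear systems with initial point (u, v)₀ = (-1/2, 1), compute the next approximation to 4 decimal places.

(-0.8750, 1.0000)

At (-1/2, 1): F = (-0.7500, 1.5000).
Jacobian J = [[6·u + v, u + 6·v], [-4·u + 2, 3]].
At the point, J = [[-2.0000, 5.5000], [4.0000, 3.0000]] (det J = -28.0000).
Solving J·Δ = −F gives Δ = (-0.3750, 0.0000).
Then the next iterate is (u, v)₁ = (-0.8750, 1.0000).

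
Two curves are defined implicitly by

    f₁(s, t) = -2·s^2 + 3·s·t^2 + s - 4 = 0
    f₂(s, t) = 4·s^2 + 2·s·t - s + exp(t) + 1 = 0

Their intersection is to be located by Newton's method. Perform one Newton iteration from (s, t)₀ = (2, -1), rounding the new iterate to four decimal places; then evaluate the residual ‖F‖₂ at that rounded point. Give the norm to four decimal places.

At (2, -1): F = (-4.0000, 11.367879).
Jacobian J = [[-4·s + 3·t^2 + 1, 6·s·t], [8·s + 2·t - 1, 2·s + exp(t)]].
At the point, J = [[-4.0000, -12.0000], [13.0000, 4.367879]] (det J = 138.528482).
Solving J·Δ = −F gives Δ = (-0.8586, -0.0471).
Then the next iterate is (s, t)₁ = (1.1414, -1.0471).
Re-evaluating at (1.1414, -1.0471): F = (-1.709832, 3.030410), so ‖F‖₂ = 3.4795.

3.4795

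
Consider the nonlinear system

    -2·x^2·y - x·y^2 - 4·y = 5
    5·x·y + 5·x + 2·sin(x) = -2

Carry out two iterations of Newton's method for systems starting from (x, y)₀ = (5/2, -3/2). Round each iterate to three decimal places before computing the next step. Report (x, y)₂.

(0.518, -1.934)

At (5/2, -3/2): F = (14.125, -3.05306).
Jacobian J = [[-4·x·y - y^2, -2·x^2 - 2·x·y - 4], [5·y + 2·cos(x) + 5, 5·x]].
At the point, J = [[12.750, -9.000], [-4.10229, 12.500]] (det J = 122.45441).
Solving J·Δ = −F gives Δ = (-1.217, -0.155).
Then the next iterate is (x, y)₁ = (1.283, -1.655).
Round to (1.283, -1.655) and repeat: F = (3.55439, -0.28408), J = [[5.75443, -3.04545], [-2.70732, 6.415]].
Δ = (-0.765, -0.279), so (x, y)₂ = (0.518, -1.934).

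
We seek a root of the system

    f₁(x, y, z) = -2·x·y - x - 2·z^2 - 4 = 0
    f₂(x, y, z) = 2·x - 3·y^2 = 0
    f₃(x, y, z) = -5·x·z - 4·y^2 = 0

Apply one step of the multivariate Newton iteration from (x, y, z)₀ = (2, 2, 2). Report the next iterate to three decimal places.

(1.791, 1.299, -0.269)

At (2, 2, 2): F = (-22.000, -8.000, -36.000).
Jacobian J = [[-2·y - 1, -2·x, -4·z], [2, -6·y, 0], [-5·z, -8·y, -5·x]].
At the point, J = [[-5.000, -4.000, -8.000], [2.000, -12.000, 0.000], [-10.000, -16.000, -10.000]] (det J = 536.000).
Solving J·Δ = −F gives Δ = (-0.209, -0.701, -2.269).
Then the next iterate is (x, y, z)₁ = (1.791, 1.299, -0.269).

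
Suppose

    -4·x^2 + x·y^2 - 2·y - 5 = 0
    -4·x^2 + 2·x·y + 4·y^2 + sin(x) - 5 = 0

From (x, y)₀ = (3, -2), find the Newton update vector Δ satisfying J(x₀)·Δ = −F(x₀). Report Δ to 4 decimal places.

At (3, -2): F = (-25.0000, -36.858880).
Jacobian J = [[-8·x + y^2, 2·x·y - 2], [-8·x + 2·y + cos(x), 2·x + 8·y]].
At the point, J = [[-20.0000, -14.0000], [-28.989992, -10.0000]] (det J = -205.859895).
Solving J·Δ = −F gives Δ = (-1.2923, 0.0604).

(-1.2923, 0.0604)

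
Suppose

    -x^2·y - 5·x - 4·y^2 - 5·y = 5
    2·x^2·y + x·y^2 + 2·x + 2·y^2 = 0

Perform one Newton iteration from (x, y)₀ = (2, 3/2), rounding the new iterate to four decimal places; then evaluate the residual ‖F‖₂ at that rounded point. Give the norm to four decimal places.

21.1801

At (2, 3/2): F = (-37.5000, 25.0000).
Jacobian J = [[-2·x·y - 5, -x^2 - 8·y - 5], [4·x·y + y^2 + 2, 2·x^2 + 2·x·y + 4·y]].
At the point, J = [[-11.0000, -21.0000], [16.2500, 20.0000]] (det J = 121.2500).
Solving J·Δ = −F gives Δ = (1.8557, -2.7577).
Then the next iterate is (x, y)₁ = (3.8557, -1.2577).
Re-evaluating at (3.8557, -1.2577): F = (-5.619738, -20.420998), so ‖F‖₂ = 21.1801.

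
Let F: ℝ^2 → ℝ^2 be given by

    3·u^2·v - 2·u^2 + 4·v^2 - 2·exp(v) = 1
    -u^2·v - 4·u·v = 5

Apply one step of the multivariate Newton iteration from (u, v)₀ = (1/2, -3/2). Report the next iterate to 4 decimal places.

At (1/2, -3/2): F = (5.928740, -1.6250).
Jacobian J = [[6·u·v - 4·u, 3·u^2 + 8·v - 2·exp(v)], [-2·u·v - 4·v, -u^2 - 4·u]].
At the point, J = [[-6.5000, -11.696260], [7.5000, -2.2500]] (det J = 102.346952).
Solving J·Δ = −F gives Δ = (0.3160, 0.3313).
Then the next iterate is (u, v)₁ = (0.8160, -1.1687).

(0.8160, -1.1687)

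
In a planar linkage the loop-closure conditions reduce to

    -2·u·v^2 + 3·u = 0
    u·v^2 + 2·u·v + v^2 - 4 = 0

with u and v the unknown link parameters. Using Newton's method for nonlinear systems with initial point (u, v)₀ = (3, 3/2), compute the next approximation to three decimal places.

At (3, 3/2): F = (-4.500, 14.000).
Jacobian J = [[-2·v^2 + 3, -4·u·v], [v^2 + 2·v, 2·u·v + 2·u + 2·v]].
At the point, J = [[-1.500, -18.000], [5.250, 18.000]] (det J = 67.500).
Solving J·Δ = −F gives Δ = (-2.533, -0.039).
Then the next iterate is (u, v)₁ = (0.467, 1.461).

(0.467, 1.461)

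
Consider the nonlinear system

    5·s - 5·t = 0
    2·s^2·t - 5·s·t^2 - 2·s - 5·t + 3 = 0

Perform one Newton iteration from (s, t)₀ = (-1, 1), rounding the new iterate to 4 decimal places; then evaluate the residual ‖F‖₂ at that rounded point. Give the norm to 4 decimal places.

84.6406

At (-1, 1): F = (-10.0000, 7.0000).
Jacobian J = [[5, -5], [4·s·t - 5·t^2 - 2, 2·s^2 - 10·s·t - 5]].
At the point, J = [[5.0000, -5.0000], [-11.0000, 7.0000]] (det J = -20.0000).
Solving J·Δ = −F gives Δ = (-1.7500, -3.7500).
Then the next iterate is (s, t)₁ = (-2.7500, -2.7500).
Re-evaluating at (-2.7500, -2.7500): F = (0.0000, 84.640625), so ‖F‖₂ = 84.6406.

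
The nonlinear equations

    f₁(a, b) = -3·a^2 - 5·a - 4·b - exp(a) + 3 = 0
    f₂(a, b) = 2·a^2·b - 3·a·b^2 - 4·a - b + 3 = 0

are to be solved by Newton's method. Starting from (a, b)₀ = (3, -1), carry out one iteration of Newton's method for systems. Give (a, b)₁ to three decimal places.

(1.694, -0.709)

At (3, -1): F = (-55.08554, -35.000).
Jacobian J = [[-6·a - exp(a) - 5, -4], [4·a·b - 3·b^2 - 4, 2·a^2 - 6·a·b - 1]].
At the point, J = [[-43.08554, -4.000], [-19.000, 35.000]] (det J = -1583.99379).
Solving J·Δ = −F gives Δ = (-1.306, 0.291).
Then the next iterate is (a, b)₁ = (1.694, -0.709).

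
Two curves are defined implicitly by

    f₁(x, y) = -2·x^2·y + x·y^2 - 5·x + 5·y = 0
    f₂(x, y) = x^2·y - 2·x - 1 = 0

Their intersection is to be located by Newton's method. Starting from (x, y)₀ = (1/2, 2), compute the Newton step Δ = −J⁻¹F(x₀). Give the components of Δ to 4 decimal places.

(9.5000, 6.0000)

At (1/2, 2): F = (8.5000, -1.5000).
Jacobian J = [[-4·x·y + y^2 - 5, -2·x^2 + 2·x·y + 5], [2·x·y - 2, x^2]].
At the point, J = [[-5.0000, 6.5000], [0.0000, 0.2500]] (det J = -1.2500).
Solving J·Δ = −F gives Δ = (9.5000, 6.0000).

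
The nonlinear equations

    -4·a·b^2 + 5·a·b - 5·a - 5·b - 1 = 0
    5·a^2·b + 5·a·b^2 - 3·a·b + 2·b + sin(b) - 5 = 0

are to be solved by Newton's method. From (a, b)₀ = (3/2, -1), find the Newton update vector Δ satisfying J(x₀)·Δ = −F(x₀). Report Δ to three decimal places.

(-1.102, 0.109)

At (3/2, -1): F = (-17.000, -7.09147).
Jacobian J = [[-4·b^2 + 5·b - 5, -8·a·b + 5·a - 5], [10·a·b + 5·b^2 - 3·b, 5·a^2 + 10·a·b - 3·a + cos(b) + 2]].
At the point, J = [[-14.000, 14.500], [-7.000, -5.70970]] (det J = 181.43577).
Solving J·Δ = −F gives Δ = (-1.102, 0.109).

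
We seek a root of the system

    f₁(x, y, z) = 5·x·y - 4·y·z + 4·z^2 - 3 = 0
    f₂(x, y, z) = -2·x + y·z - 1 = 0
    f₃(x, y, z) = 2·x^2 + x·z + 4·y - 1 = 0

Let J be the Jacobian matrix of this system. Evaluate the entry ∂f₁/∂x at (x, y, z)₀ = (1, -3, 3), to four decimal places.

∂f₁/∂x = 5·y.
At (1, -3, 3) this is -15.0000.

-15.0000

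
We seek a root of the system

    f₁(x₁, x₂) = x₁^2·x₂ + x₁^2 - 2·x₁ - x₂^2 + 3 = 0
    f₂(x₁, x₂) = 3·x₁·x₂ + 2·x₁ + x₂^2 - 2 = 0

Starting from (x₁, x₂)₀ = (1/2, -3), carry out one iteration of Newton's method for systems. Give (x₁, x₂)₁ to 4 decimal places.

(0.3077, -1.9231)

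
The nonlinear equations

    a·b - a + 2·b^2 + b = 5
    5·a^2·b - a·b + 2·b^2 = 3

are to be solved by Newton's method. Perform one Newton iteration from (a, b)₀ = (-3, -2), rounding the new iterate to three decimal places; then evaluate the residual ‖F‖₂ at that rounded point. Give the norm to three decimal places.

At (-3, -2): F = (10.000, -91.000).
Jacobian J = [[b - 1, a + 4·b + 1], [10·a·b - b, 5·a^2 - a + 4·b]].
At the point, J = [[-3.000, -10.000], [62.000, 40.000]] (det J = 500.000).
Solving J·Δ = −F gives Δ = (1.020, 0.694).
Then the next iterate is (a, b)₁ = (-1.980, -1.306).
Re-evaluating at (-1.980, -1.306): F = (1.67115, -27.77482), so ‖F‖₂ = 27.825.

27.825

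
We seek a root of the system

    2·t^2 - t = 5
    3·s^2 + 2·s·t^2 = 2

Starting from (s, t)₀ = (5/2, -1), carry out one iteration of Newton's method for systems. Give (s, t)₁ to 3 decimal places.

(0.985, -1.400)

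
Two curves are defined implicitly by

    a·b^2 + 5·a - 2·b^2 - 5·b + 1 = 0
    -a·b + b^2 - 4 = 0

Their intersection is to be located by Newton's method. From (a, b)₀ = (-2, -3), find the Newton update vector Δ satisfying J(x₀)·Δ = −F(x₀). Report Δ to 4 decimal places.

(1.2301, 0.6726)

At (-2, -3): F = (-30.0000, -1.0000).
Jacobian J = [[b^2 + 5, 2·a·b - 4·b - 5], [-b, -a + 2·b]].
At the point, J = [[14.0000, 19.0000], [3.0000, -4.0000]] (det J = -113.0000).
Solving J·Δ = −F gives Δ = (1.2301, 0.6726).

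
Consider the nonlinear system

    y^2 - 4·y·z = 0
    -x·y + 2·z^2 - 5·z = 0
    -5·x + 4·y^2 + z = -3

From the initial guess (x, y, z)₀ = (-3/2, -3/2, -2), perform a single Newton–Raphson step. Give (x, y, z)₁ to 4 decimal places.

At (-3/2, -3/2, -2): F = (-9.7500, 15.7500, 17.5000).
Jacobian J = [[0, 2·y - 4·z, -4·y], [-y, -x, 4·z - 5], [-5, 8·y, 1]].
At the point, J = [[0.0000, 5.0000, 6.0000], [1.5000, 1.5000, -13.0000], [-5.0000, -12.0000, 1.0000]] (det J = 254.5000).
Solving J·Δ = −F gives Δ = (3.9347, -0.0427, 1.6606).
Then the next iterate is (x, y, z)₁ = (2.4347, -1.5427, -0.3394).

(2.4347, -1.5427, -0.3394)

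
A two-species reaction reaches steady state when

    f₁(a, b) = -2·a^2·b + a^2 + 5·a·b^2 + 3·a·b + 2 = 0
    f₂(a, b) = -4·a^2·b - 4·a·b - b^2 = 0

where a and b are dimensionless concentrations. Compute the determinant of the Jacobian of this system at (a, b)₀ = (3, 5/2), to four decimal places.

3838.2500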